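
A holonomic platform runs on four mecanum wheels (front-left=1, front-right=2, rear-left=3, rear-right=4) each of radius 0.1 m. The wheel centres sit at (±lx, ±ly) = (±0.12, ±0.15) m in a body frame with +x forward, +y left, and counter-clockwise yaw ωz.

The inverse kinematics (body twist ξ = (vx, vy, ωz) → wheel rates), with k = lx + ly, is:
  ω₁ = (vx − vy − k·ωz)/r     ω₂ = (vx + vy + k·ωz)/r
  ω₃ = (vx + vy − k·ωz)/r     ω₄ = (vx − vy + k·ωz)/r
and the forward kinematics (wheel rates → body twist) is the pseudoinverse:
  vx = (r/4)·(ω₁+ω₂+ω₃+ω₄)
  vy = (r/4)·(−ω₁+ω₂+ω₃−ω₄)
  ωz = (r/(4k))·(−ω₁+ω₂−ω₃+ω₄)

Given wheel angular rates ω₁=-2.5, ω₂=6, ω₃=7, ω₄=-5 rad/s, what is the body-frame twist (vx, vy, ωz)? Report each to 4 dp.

k = lx + ly = 0.12 + 0.15 = 0.2700
ω₁+ω₂+ω₃+ω₄ = 5.5000  →  vx = (0.1/4)·5.5000 = 0.1375
−ω₁+ω₂+ω₃−ω₄ = 20.5000  →  vy = (0.1/4)·20.5000 = 0.5125
−ω₁+ω₂−ω₃+ω₄ = -3.5000  →  ωz = (0.1/1.0800)·-3.5000 = -0.3241

(0.1375, 0.5125, -0.3241)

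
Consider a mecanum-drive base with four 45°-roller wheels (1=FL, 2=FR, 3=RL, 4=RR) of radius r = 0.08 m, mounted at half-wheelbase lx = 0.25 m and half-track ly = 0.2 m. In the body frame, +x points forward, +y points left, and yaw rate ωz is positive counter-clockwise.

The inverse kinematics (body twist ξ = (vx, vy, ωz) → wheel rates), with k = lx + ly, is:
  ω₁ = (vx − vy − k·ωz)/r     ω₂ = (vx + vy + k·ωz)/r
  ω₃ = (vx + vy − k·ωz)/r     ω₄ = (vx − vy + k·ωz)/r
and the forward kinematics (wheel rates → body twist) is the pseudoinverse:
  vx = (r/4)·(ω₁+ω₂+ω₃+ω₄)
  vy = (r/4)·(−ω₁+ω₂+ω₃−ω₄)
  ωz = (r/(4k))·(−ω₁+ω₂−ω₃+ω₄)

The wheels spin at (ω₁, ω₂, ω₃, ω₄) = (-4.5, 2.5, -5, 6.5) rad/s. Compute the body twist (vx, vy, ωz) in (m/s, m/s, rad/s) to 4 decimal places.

k = lx + ly = 0.25 + 0.2 = 0.4500
ω₁+ω₂+ω₃+ω₄ = -0.5000  →  vx = (0.08/4)·-0.5000 = -0.0100
−ω₁+ω₂+ω₃−ω₄ = -4.5000  →  vy = (0.08/4)·-4.5000 = -0.0900
−ω₁+ω₂−ω₃+ω₄ = 18.5000  →  ωz = (0.08/1.8000)·18.5000 = 0.8222

(-0.0100, -0.0900, 0.8222)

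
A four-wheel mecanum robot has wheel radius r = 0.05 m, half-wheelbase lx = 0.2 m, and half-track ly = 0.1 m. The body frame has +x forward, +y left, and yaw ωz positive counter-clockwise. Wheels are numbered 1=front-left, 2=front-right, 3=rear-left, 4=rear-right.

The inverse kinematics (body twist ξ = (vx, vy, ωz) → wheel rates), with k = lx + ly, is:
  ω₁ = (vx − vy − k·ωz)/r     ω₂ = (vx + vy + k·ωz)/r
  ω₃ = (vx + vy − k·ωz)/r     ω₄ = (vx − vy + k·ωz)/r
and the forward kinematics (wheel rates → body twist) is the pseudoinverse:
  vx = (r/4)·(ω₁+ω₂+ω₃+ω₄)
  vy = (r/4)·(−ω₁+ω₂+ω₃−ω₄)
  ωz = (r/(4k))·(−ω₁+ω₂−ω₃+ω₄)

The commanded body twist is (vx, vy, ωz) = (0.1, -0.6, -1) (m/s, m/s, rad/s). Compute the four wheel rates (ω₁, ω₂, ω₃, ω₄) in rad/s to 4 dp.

(20.0000, -16.0000, -4.0000, 8.0000)

k = lx + ly = 0.2 + 0.1 = 0.3000;  k·ωz = 0.3000·-1 = -0.3000
ω₁ (FL) = (vx − vy − k·ωz)/r = 1.0000/0.05 = 20.0000
ω₂ (FR) = (vx + vy + k·ωz)/r = -0.8000/0.05 = -16.0000
ω₃ (RL) = (vx + vy − k·ωz)/r = -0.2000/0.05 = -4.0000
ω₄ (RR) = (vx − vy + k·ωz)/r = 0.4000/0.05 = 8.0000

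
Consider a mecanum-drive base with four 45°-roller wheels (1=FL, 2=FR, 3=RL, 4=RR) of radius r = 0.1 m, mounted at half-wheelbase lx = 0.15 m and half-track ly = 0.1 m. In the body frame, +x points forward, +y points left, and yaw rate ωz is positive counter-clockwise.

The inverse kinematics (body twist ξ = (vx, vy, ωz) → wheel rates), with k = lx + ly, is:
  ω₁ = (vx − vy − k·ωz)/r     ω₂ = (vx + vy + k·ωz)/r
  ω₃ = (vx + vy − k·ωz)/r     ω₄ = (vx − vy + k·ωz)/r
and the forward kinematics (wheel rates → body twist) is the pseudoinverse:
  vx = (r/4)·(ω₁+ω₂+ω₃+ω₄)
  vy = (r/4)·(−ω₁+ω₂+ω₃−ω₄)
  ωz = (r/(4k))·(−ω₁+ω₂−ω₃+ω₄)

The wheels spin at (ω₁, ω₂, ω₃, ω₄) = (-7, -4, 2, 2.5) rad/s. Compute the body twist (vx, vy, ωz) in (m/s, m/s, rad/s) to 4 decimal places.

(-0.1625, 0.0625, 0.3500)

k = lx + ly = 0.15 + 0.1 = 0.2500
ω₁+ω₂+ω₃+ω₄ = -6.5000  →  vx = (0.1/4)·-6.5000 = -0.1625
−ω₁+ω₂+ω₃−ω₄ = 2.5000  →  vy = (0.1/4)·2.5000 = 0.0625
−ω₁+ω₂−ω₃+ω₄ = 3.5000  →  ωz = (0.1/1.0000)·3.5000 = 0.3500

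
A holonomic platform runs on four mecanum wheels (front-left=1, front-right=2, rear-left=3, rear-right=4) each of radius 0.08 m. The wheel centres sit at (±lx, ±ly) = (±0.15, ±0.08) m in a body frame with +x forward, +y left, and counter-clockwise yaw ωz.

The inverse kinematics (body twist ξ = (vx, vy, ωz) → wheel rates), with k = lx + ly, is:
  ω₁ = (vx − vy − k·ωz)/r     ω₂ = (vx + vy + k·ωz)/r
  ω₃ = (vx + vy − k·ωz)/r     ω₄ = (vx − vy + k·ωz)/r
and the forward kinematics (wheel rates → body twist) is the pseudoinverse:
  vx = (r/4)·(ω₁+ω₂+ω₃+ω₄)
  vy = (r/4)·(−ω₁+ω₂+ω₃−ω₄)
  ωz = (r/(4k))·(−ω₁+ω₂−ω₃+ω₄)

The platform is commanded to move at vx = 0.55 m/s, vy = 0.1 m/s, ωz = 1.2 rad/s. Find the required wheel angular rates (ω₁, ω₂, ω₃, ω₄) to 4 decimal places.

k = lx + ly = 0.15 + 0.08 = 0.2300;  k·ωz = 0.2300·1.2 = 0.2760
ω₁ (FL) = (vx − vy − k·ωz)/r = 0.1740/0.08 = 2.1750
ω₂ (FR) = (vx + vy + k·ωz)/r = 0.9260/0.08 = 11.5750
ω₃ (RL) = (vx + vy − k·ωz)/r = 0.3740/0.08 = 4.6750
ω₄ (RR) = (vx − vy + k·ωz)/r = 0.7260/0.08 = 9.0750

(2.1750, 11.5750, 4.6750, 9.0750)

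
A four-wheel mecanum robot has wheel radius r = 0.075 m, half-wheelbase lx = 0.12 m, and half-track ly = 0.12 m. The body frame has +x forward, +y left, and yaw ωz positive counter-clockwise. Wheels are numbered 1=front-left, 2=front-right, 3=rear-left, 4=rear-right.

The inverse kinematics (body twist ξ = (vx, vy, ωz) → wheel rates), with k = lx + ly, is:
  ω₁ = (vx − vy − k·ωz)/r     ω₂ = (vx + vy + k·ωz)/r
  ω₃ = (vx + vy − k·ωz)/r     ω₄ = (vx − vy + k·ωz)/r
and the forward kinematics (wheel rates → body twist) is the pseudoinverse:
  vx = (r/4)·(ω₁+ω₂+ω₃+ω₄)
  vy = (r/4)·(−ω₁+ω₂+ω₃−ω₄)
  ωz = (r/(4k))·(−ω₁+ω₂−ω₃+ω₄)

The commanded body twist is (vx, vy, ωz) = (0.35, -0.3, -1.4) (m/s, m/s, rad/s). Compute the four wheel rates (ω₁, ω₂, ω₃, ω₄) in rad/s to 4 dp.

k = lx + ly = 0.12 + 0.12 = 0.2400;  k·ωz = 0.2400·-1.4 = -0.3360
ω₁ (FL) = (vx − vy − k·ωz)/r = 0.9860/0.075 = 13.1467
ω₂ (FR) = (vx + vy + k·ωz)/r = -0.2860/0.075 = -3.8133
ω₃ (RL) = (vx + vy − k·ωz)/r = 0.3860/0.075 = 5.1467
ω₄ (RR) = (vx − vy + k·ωz)/r = 0.3140/0.075 = 4.1867

(13.1467, -3.8133, 5.1467, 4.1867)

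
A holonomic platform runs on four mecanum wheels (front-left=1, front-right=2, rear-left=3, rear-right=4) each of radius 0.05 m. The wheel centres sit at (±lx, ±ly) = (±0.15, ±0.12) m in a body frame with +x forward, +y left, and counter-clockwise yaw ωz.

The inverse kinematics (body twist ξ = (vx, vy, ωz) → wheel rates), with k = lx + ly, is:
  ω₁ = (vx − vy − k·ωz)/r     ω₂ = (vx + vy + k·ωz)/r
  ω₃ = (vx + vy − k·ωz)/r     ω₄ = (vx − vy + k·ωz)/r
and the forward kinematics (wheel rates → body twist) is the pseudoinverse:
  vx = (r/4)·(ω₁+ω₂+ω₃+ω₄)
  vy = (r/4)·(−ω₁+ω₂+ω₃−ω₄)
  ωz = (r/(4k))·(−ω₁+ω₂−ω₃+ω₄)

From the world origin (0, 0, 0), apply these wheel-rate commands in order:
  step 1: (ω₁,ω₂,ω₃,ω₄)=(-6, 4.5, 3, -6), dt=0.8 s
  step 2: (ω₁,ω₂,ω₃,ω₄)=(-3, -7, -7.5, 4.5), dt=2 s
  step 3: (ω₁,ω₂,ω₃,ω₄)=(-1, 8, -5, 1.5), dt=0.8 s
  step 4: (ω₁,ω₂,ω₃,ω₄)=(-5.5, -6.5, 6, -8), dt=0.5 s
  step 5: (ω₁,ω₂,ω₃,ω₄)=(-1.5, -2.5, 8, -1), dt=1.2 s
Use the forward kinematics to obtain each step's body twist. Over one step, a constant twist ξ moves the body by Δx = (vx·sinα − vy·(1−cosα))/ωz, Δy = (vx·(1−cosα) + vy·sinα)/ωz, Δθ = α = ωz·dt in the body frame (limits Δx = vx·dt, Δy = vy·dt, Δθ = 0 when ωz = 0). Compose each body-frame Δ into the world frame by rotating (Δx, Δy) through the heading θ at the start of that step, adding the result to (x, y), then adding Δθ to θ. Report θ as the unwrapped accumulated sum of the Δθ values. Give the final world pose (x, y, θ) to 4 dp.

(-0.3385, -0.1858, 0.4676)

step 1: ξ=(vx,vy,ωz)=(-0.0563, 0.2438, 0.0694), dt=0.8 → body Δ=(-0.0504, 0.1937, 0.0556) → world pose (-0.0504, 0.1937, 0.0556)
step 2: ξ=(vx,vy,ωz)=(-0.1625, -0.2000, 0.3704), dt=2.0 → body Δ=(-0.1546, -0.4794, 0.7407) → world pose (-0.1781, -0.2936, 0.7963)
step 3: ξ=(vx,vy,ωz)=(0.0438, 0.0312, 0.7176), dt=0.8 → body Δ=(0.0261, 0.0334, 0.5741) → world pose (-0.1837, -0.2515, 1.3704)
step 4: ξ=(vx,vy,ωz)=(-0.1750, 0.1625, -0.6944), dt=0.5 → body Δ=(-0.0718, 0.0947, -0.3472) → world pose (-0.2908, -0.3030, 1.0231)
step 5: ξ=(vx,vy,ωz)=(0.0375, 0.1000, -0.4630), dt=1.2 → body Δ=(0.0752, 0.1017, -0.5556) → world pose (-0.3385, -0.1858, 0.4676)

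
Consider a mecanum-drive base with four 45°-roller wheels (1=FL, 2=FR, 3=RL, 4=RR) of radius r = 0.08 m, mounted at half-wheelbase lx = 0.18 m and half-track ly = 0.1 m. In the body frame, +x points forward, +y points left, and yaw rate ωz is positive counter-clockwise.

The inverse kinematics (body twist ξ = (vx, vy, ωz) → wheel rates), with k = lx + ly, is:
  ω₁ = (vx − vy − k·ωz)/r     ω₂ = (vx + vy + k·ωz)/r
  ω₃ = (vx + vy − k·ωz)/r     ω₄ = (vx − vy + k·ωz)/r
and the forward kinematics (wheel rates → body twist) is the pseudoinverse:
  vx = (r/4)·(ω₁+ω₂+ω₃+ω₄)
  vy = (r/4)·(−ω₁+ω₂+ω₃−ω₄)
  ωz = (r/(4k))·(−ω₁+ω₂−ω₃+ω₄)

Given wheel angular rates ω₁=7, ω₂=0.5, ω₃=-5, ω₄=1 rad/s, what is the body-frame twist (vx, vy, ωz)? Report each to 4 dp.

(0.0700, -0.2500, -0.0357)

k = lx + ly = 0.18 + 0.1 = 0.2800
ω₁+ω₂+ω₃+ω₄ = 3.5000  →  vx = (0.08/4)·3.5000 = 0.0700
−ω₁+ω₂+ω₃−ω₄ = -12.5000  →  vy = (0.08/4)·-12.5000 = -0.2500
−ω₁+ω₂−ω₃+ω₄ = -0.5000  →  ωz = (0.08/1.1200)·-0.5000 = -0.0357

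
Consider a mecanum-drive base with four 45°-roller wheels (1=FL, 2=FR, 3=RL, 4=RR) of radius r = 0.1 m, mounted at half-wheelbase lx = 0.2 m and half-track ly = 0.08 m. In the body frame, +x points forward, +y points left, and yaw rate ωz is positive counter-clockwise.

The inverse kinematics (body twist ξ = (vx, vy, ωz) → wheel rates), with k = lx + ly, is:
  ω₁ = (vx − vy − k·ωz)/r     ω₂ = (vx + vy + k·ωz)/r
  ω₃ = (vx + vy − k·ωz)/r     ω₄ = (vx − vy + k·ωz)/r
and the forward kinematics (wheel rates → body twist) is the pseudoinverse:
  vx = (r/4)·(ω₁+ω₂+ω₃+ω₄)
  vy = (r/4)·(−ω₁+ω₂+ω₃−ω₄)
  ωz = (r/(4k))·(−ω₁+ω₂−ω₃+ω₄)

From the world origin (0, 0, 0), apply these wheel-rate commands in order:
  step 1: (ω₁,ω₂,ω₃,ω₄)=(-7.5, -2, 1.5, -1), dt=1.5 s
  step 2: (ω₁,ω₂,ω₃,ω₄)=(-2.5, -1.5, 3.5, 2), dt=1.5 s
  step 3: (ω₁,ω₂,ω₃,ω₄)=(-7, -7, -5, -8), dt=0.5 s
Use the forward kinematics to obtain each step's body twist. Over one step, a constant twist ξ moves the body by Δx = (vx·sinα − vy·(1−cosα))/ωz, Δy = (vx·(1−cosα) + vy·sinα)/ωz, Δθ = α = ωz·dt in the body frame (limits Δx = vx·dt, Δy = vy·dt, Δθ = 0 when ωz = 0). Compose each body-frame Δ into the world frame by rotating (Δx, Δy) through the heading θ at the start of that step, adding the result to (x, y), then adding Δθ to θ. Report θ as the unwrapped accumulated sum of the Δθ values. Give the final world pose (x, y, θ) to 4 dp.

(-0.7044, 0.2797, 0.2009)

step 1: ξ=(vx,vy,ωz)=(-0.2250, 0.2000, 0.2679), dt=1.5 → body Δ=(-0.3880, 0.2251, 0.4018) → world pose (-0.3880, 0.2251, 0.4018)
step 2: ξ=(vx,vy,ωz)=(0.0375, 0.0625, -0.0446), dt=1.5 → body Δ=(0.0593, 0.0918, -0.0670) → world pose (-0.3692, 0.3328, 0.3348)
step 3: ξ=(vx,vy,ωz)=(-0.6750, 0.0750, -0.2679), dt=0.5 → body Δ=(-0.3340, 0.0600, -0.1339) → world pose (-0.7044, 0.2797, 0.2009)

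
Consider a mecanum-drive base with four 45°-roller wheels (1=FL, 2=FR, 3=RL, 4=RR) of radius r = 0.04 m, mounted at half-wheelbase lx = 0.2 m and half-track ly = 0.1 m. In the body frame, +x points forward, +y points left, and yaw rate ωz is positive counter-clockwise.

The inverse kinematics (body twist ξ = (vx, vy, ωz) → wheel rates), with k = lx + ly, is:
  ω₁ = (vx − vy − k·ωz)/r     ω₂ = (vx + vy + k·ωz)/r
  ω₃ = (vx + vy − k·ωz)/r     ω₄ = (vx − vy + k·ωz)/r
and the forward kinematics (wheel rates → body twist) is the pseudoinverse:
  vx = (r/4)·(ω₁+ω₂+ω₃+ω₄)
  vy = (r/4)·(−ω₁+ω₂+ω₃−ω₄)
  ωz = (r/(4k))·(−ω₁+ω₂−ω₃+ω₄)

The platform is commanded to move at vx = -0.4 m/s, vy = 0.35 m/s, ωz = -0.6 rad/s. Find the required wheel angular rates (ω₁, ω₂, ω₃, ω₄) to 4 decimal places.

k = lx + ly = 0.2 + 0.1 = 0.3000;  k·ωz = 0.3000·-0.6 = -0.1800
ω₁ (FL) = (vx − vy − k·ωz)/r = -0.5700/0.04 = -14.2500
ω₂ (FR) = (vx + vy + k·ωz)/r = -0.2300/0.04 = -5.7500
ω₃ (RL) = (vx + vy − k·ωz)/r = 0.1300/0.04 = 3.2500
ω₄ (RR) = (vx − vy + k·ωz)/r = -0.9300/0.04 = -23.2500

(-14.2500, -5.7500, 3.2500, -23.2500)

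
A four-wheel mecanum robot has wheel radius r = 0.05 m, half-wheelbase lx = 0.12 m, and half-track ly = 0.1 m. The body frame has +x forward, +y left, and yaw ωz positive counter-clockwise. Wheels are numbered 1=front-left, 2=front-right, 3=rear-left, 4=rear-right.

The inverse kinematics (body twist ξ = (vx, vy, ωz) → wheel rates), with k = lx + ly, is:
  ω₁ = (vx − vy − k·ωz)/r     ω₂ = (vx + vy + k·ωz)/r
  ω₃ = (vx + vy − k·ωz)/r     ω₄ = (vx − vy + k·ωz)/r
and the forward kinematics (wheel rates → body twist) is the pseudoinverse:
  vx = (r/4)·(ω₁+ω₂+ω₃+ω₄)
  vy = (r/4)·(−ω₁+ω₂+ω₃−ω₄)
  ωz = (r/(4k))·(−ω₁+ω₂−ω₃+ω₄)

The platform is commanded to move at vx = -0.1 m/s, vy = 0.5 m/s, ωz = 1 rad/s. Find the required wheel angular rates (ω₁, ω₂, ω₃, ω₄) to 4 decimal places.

(-16.4000, 12.4000, 3.6000, -7.6000)

k = lx + ly = 0.12 + 0.1 = 0.2200;  k·ωz = 0.2200·1 = 0.2200
ω₁ (FL) = (vx − vy − k·ωz)/r = -0.8200/0.05 = -16.4000
ω₂ (FR) = (vx + vy + k·ωz)/r = 0.6200/0.05 = 12.4000
ω₃ (RL) = (vx + vy − k·ωz)/r = 0.1800/0.05 = 3.6000
ω₄ (RR) = (vx − vy + k·ωz)/r = -0.3800/0.05 = -7.6000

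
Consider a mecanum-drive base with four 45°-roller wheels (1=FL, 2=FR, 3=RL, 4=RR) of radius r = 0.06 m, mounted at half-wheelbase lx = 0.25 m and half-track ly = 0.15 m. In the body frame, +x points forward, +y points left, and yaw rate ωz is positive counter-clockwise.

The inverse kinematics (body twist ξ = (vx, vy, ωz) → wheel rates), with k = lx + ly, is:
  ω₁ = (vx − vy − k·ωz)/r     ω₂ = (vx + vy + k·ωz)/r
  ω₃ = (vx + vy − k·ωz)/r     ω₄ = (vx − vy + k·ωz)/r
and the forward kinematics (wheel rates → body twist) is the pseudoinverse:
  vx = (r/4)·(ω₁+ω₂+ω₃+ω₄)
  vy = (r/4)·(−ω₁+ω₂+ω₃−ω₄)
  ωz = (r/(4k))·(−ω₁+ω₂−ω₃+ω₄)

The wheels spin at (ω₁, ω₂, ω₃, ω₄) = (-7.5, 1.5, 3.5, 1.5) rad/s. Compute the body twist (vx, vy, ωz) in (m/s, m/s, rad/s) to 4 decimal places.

(-0.0150, 0.1650, 0.2625)

k = lx + ly = 0.25 + 0.15 = 0.4000
ω₁+ω₂+ω₃+ω₄ = -1.0000  →  vx = (0.06/4)·-1.0000 = -0.0150
−ω₁+ω₂+ω₃−ω₄ = 11.0000  →  vy = (0.06/4)·11.0000 = 0.1650
−ω₁+ω₂−ω₃+ω₄ = 7.0000  →  ωz = (0.06/1.6000)·7.0000 = 0.2625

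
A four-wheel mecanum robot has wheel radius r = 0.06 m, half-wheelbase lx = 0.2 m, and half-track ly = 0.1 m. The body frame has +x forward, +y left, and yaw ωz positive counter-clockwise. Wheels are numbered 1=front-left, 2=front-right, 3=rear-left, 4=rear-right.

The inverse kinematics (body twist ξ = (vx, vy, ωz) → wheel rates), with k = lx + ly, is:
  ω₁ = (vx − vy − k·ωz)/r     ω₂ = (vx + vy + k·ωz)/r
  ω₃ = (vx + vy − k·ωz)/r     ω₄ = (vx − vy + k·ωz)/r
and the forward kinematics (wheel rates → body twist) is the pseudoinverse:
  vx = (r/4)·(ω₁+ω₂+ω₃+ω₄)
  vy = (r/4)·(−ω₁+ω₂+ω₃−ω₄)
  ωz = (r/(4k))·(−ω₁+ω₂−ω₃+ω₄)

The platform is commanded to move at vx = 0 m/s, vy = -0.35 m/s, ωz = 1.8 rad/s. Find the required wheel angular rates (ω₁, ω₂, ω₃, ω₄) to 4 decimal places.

(-3.1667, 3.1667, -14.8333, 14.8333)

k = lx + ly = 0.2 + 0.1 = 0.3000;  k·ωz = 0.3000·1.8 = 0.5400
ω₁ (FL) = (vx − vy − k·ωz)/r = -0.1900/0.06 = -3.1667
ω₂ (FR) = (vx + vy + k·ωz)/r = 0.1900/0.06 = 3.1667
ω₃ (RL) = (vx + vy − k·ωz)/r = -0.8900/0.06 = -14.8333
ω₄ (RR) = (vx − vy + k·ωz)/r = 0.8900/0.06 = 14.8333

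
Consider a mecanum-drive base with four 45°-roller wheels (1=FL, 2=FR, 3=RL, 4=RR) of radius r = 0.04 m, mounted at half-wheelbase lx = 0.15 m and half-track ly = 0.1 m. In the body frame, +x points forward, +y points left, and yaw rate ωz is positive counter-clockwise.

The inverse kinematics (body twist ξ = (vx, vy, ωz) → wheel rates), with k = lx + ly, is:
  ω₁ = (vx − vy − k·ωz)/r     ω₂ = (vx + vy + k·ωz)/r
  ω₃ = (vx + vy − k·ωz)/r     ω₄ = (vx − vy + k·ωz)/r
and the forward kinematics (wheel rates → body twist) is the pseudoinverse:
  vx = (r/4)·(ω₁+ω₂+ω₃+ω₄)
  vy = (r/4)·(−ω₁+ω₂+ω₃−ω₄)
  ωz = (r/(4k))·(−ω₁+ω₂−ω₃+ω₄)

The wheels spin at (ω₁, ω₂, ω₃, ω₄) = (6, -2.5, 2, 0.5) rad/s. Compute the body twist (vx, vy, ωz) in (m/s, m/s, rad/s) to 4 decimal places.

(0.0600, -0.0700, -0.4000)

k = lx + ly = 0.15 + 0.1 = 0.2500
ω₁+ω₂+ω₃+ω₄ = 6.0000  →  vx = (0.04/4)·6.0000 = 0.0600
−ω₁+ω₂+ω₃−ω₄ = -7.0000  →  vy = (0.04/4)·-7.0000 = -0.0700
−ω₁+ω₂−ω₃+ω₄ = -10.0000  →  ωz = (0.04/1.0000)·-10.0000 = -0.4000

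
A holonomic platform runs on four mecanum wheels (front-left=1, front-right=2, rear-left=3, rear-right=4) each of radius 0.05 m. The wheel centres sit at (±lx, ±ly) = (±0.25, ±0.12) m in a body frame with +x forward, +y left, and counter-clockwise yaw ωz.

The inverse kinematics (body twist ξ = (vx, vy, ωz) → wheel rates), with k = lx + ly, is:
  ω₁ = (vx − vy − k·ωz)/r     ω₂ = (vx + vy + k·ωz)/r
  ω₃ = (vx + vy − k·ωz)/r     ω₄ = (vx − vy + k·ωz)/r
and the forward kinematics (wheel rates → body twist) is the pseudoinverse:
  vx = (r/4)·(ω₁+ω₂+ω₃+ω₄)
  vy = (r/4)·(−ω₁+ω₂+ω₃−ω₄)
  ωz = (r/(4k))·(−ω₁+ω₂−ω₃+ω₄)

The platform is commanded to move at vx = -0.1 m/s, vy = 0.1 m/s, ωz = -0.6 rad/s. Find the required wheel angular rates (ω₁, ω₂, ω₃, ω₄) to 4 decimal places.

k = lx + ly = 0.25 + 0.12 = 0.3700;  k·ωz = 0.3700·-0.6 = -0.2220
ω₁ (FL) = (vx − vy − k·ωz)/r = 0.0220/0.05 = 0.4400
ω₂ (FR) = (vx + vy + k·ωz)/r = -0.2220/0.05 = -4.4400
ω₃ (RL) = (vx + vy − k·ωz)/r = 0.2220/0.05 = 4.4400
ω₄ (RR) = (vx − vy + k·ωz)/r = -0.4220/0.05 = -8.4400

(0.4400, -4.4400, 4.4400, -8.4400)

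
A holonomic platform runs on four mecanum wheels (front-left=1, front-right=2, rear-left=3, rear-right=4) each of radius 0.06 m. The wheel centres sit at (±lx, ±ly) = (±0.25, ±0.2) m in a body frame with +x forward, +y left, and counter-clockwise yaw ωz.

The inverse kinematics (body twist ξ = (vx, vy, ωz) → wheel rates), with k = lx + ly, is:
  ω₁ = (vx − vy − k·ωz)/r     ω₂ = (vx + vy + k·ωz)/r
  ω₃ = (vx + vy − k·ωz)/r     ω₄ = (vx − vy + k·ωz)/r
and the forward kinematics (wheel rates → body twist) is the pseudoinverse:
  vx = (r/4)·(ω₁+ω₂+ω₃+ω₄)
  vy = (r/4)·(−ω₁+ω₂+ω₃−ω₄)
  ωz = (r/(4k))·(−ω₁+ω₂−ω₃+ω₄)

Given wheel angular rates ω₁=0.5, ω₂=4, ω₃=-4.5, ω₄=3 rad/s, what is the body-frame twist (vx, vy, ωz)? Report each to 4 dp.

k = lx + ly = 0.25 + 0.2 = 0.4500
ω₁+ω₂+ω₃+ω₄ = 3.0000  →  vx = (0.06/4)·3.0000 = 0.0450
−ω₁+ω₂+ω₃−ω₄ = -4.0000  →  vy = (0.06/4)·-4.0000 = -0.0600
−ω₁+ω₂−ω₃+ω₄ = 11.0000  →  ωz = (0.06/1.8000)·11.0000 = 0.3667

(0.0450, -0.0600, 0.3667)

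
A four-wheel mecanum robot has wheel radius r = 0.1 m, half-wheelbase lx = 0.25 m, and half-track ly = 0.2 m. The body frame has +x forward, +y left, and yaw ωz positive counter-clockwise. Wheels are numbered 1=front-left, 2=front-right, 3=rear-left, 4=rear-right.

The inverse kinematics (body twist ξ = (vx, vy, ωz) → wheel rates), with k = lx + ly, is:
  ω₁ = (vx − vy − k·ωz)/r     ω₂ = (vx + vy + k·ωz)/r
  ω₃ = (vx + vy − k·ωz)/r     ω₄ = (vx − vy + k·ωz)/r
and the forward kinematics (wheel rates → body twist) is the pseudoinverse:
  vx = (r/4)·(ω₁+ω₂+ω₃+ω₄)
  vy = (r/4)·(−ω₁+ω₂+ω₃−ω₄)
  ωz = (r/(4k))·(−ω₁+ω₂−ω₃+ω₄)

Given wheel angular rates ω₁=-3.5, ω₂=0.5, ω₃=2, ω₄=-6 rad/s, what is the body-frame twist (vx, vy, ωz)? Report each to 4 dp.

(-0.1750, 0.3000, -0.2222)

k = lx + ly = 0.25 + 0.2 = 0.4500
ω₁+ω₂+ω₃+ω₄ = -7.0000  →  vx = (0.1/4)·-7.0000 = -0.1750
−ω₁+ω₂+ω₃−ω₄ = 12.0000  →  vy = (0.1/4)·12.0000 = 0.3000
−ω₁+ω₂−ω₃+ω₄ = -4.0000  →  ωz = (0.1/1.8000)·-4.0000 = -0.2222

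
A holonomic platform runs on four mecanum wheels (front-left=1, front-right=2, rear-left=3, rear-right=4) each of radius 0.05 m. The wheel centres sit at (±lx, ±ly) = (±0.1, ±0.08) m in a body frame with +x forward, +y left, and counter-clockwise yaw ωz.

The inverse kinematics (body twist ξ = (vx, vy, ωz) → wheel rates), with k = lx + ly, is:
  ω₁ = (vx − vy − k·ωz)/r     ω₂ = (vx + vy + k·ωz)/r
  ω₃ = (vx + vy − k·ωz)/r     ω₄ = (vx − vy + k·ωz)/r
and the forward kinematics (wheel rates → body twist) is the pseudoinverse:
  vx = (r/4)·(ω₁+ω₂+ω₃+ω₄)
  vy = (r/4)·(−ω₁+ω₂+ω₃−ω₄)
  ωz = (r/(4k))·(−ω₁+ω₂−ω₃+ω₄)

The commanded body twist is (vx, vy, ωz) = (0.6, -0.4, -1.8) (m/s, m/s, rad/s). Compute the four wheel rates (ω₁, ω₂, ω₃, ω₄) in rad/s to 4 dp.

k = lx + ly = 0.1 + 0.08 = 0.1800;  k·ωz = 0.1800·-1.8 = -0.3240
ω₁ (FL) = (vx − vy − k·ωz)/r = 1.3240/0.05 = 26.4800
ω₂ (FR) = (vx + vy + k·ωz)/r = -0.1240/0.05 = -2.4800
ω₃ (RL) = (vx + vy − k·ωz)/r = 0.5240/0.05 = 10.4800
ω₄ (RR) = (vx − vy + k·ωz)/r = 0.6760/0.05 = 13.5200

(26.4800, -2.4800, 10.4800, 13.5200)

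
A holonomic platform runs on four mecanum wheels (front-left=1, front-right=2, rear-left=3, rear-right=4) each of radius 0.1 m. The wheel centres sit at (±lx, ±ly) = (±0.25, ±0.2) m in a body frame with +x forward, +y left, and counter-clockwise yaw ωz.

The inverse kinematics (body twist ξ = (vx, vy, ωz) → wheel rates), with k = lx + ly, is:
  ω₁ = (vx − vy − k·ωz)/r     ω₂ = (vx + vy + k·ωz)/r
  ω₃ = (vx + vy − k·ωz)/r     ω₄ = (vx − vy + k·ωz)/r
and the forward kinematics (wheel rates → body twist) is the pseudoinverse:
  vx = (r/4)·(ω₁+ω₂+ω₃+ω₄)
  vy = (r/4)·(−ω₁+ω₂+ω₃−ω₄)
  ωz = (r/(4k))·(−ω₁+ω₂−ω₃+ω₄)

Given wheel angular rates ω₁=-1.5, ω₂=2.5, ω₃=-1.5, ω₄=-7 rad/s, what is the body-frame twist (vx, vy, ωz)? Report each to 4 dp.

k = lx + ly = 0.25 + 0.2 = 0.4500
ω₁+ω₂+ω₃+ω₄ = -7.5000  →  vx = (0.1/4)·-7.5000 = -0.1875
−ω₁+ω₂+ω₃−ω₄ = 9.5000  →  vy = (0.1/4)·9.5000 = 0.2375
−ω₁+ω₂−ω₃+ω₄ = -1.5000  →  ωz = (0.1/1.8000)·-1.5000 = -0.0833

(-0.1875, 0.2375, -0.0833)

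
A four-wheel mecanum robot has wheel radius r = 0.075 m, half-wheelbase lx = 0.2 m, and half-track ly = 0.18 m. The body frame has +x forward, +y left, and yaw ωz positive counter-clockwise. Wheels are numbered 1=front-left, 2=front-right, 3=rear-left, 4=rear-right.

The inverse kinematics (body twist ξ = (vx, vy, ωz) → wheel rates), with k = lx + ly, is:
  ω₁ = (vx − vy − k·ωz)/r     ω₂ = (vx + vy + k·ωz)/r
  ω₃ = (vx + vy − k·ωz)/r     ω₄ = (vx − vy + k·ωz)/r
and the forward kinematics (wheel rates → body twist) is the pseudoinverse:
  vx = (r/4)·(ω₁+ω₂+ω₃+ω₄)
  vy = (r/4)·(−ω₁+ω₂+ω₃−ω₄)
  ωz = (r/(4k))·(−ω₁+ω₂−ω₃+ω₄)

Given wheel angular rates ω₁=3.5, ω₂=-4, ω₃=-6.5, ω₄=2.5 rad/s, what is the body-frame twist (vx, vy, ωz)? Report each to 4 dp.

k = lx + ly = 0.2 + 0.18 = 0.3800
ω₁+ω₂+ω₃+ω₄ = -4.5000  →  vx = (0.075/4)·-4.5000 = -0.0844
−ω₁+ω₂+ω₃−ω₄ = -16.5000  →  vy = (0.075/4)·-16.5000 = -0.3094
−ω₁+ω₂−ω₃+ω₄ = 1.5000  →  ωz = (0.075/1.5200)·1.5000 = 0.0740

(-0.0844, -0.3094, 0.0740)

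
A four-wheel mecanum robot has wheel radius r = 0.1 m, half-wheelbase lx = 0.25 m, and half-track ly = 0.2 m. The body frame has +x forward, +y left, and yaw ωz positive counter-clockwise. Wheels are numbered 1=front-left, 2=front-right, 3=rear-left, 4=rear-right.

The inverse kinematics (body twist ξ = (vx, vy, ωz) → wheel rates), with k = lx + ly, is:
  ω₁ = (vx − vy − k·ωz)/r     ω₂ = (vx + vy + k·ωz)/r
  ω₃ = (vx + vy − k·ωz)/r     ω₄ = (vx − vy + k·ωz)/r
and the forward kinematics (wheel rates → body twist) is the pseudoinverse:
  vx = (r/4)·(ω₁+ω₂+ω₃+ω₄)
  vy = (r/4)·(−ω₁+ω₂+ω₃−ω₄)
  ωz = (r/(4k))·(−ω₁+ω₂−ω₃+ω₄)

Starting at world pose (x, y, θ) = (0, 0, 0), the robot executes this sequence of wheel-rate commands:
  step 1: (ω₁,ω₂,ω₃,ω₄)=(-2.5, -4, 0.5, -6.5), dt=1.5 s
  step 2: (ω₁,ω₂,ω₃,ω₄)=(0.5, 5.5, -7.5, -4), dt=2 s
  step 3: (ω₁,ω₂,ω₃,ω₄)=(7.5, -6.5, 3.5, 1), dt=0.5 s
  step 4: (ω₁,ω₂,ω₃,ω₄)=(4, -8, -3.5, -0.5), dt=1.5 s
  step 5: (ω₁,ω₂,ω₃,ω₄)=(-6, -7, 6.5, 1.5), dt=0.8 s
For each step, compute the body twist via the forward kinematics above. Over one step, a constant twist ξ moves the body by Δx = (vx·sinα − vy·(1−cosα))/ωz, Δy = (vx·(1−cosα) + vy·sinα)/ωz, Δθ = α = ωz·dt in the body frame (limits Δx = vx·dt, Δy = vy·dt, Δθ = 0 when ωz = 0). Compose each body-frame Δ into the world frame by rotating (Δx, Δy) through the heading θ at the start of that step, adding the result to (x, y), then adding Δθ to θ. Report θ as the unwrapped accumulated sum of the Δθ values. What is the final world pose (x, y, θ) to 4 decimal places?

step 1: ξ=(vx,vy,ωz)=(-0.3125, 0.1375, -0.4722), dt=1.5 → body Δ=(-0.3605, 0.3486, -0.7083) → world pose (-0.3605, 0.3486, -0.7083)
step 2: ξ=(vx,vy,ωz)=(-0.1375, 0.0375, 0.4722), dt=2.0 → body Δ=(-0.2688, -0.0562, 0.9444) → world pose (-0.6011, 0.4808, 0.2361)
step 3: ξ=(vx,vy,ωz)=(0.1375, -0.2875, -0.9167), dt=0.5 → body Δ=(0.0340, -0.1543, -0.4583) → world pose (-0.5320, 0.3388, -0.2222)
step 4: ξ=(vx,vy,ωz)=(-0.2000, -0.3750, -0.5000), dt=1.5 → body Δ=(-0.4739, -0.4039, -0.7500) → world pose (-1.0832, 0.0493, -0.9722)
step 5: ξ=(vx,vy,ωz)=(-0.1250, 0.1000, -0.3333), dt=0.8 → body Δ=(-0.0882, 0.0923, -0.2667) → world pose (-1.0567, 0.1742, -1.2389)

(-1.0567, 0.1742, -1.2389)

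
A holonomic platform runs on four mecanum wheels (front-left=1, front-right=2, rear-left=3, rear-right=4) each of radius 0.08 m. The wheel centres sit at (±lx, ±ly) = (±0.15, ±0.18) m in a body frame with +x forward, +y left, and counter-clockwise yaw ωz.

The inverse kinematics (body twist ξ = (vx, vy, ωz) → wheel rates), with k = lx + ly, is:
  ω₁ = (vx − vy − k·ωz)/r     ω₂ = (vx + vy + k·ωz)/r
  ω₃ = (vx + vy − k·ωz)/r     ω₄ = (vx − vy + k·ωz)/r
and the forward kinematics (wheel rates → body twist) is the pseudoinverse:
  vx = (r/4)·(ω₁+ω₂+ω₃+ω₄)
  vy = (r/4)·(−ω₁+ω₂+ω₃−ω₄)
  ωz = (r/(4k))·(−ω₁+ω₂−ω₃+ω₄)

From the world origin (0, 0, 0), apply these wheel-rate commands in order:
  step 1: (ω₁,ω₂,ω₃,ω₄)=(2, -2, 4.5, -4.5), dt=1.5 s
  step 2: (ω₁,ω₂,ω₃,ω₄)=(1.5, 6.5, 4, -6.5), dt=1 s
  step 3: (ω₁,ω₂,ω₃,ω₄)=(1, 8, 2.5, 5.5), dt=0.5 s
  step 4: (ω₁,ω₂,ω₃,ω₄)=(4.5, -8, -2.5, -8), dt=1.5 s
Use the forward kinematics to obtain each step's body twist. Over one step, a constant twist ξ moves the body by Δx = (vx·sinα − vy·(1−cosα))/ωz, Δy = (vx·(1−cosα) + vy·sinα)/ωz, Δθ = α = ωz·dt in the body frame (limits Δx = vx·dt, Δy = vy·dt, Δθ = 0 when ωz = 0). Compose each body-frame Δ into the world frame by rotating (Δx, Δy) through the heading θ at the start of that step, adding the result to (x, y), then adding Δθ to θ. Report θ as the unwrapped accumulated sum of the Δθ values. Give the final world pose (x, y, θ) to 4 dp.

(0.4760, 0.3401, -2.8485)

step 1: ξ=(vx,vy,ωz)=(0.0000, 0.1000, -0.7879), dt=1.5 → body Δ=(0.0788, 0.1174, -1.1818) → world pose (0.0788, 0.1174, -1.1818)
step 2: ξ=(vx,vy,ωz)=(0.1100, 0.3100, -0.3333), dt=1.0 → body Δ=(0.1592, 0.2861, -0.3333) → world pose (0.4039, 0.0787, -1.5152)
step 3: ξ=(vx,vy,ωz)=(0.3400, 0.0800, 0.6061), dt=0.5 → body Δ=(0.1614, 0.0650, 0.3030) → world pose (0.4777, -0.0789, -1.2121)
step 4: ξ=(vx,vy,ωz)=(-0.2800, -0.1400, -1.0909), dt=1.5 → body Δ=(-0.3929, 0.1454, -1.6364) → world pose (0.4760, 0.3401, -2.8485)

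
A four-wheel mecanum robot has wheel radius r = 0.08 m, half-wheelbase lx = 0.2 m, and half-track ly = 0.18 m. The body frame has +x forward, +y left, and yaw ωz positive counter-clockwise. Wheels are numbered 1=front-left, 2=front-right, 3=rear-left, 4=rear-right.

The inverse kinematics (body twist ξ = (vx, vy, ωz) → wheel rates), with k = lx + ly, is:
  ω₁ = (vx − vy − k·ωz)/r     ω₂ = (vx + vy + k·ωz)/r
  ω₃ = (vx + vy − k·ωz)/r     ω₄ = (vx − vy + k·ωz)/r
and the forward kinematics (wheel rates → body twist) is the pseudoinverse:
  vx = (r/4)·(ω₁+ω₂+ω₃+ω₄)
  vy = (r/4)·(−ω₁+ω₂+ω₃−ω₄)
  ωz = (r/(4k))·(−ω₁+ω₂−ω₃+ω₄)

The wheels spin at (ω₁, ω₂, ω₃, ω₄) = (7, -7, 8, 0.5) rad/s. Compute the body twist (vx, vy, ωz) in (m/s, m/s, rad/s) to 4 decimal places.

(0.1700, -0.1300, -1.1316)

k = lx + ly = 0.2 + 0.18 = 0.3800
ω₁+ω₂+ω₃+ω₄ = 8.5000  →  vx = (0.08/4)·8.5000 = 0.1700
−ω₁+ω₂+ω₃−ω₄ = -6.5000  →  vy = (0.08/4)·-6.5000 = -0.1300
−ω₁+ω₂−ω₃+ω₄ = -21.5000  →  ωz = (0.08/1.5200)·-21.5000 = -1.1316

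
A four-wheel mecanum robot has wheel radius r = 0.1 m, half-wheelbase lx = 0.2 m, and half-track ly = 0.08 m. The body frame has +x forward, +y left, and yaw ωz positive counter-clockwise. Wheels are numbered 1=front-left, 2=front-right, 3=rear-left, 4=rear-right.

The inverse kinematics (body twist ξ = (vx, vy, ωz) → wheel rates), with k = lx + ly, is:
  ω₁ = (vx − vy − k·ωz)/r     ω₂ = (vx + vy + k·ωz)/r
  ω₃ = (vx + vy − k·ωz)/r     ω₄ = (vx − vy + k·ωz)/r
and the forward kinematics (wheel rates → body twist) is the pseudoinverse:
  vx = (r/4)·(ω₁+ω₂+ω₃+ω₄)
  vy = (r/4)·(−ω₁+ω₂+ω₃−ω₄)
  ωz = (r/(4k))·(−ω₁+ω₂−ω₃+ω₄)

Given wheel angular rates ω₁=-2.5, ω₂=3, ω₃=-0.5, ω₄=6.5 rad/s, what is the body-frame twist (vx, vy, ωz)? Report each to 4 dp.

k = lx + ly = 0.2 + 0.08 = 0.2800
ω₁+ω₂+ω₃+ω₄ = 6.5000  →  vx = (0.1/4)·6.5000 = 0.1625
−ω₁+ω₂+ω₃−ω₄ = -1.5000  →  vy = (0.1/4)·-1.5000 = -0.0375
−ω₁+ω₂−ω₃+ω₄ = 12.5000  →  ωz = (0.1/1.1200)·12.5000 = 1.1161

(0.1625, -0.0375, 1.1161)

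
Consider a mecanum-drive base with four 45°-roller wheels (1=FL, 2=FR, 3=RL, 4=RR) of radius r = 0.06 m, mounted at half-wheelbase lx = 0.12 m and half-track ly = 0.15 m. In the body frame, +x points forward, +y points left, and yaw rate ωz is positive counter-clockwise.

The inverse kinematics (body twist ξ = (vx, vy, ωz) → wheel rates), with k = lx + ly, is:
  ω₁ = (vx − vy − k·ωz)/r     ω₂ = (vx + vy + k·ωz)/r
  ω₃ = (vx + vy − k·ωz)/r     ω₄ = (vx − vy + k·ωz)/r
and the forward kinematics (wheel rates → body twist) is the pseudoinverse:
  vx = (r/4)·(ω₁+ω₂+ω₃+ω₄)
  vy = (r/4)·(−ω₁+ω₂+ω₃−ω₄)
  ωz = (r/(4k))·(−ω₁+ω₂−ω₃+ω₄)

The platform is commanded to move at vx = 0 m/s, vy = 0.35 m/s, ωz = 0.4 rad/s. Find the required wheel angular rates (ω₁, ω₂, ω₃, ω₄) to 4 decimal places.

k = lx + ly = 0.12 + 0.15 = 0.2700;  k·ωz = 0.2700·0.4 = 0.1080
ω₁ (FL) = (vx − vy − k·ωz)/r = -0.4580/0.06 = -7.6333
ω₂ (FR) = (vx + vy + k·ωz)/r = 0.4580/0.06 = 7.6333
ω₃ (RL) = (vx + vy − k·ωz)/r = 0.2420/0.06 = 4.0333
ω₄ (RR) = (vx − vy + k·ωz)/r = -0.2420/0.06 = -4.0333

(-7.6333, 7.6333, 4.0333, -4.0333)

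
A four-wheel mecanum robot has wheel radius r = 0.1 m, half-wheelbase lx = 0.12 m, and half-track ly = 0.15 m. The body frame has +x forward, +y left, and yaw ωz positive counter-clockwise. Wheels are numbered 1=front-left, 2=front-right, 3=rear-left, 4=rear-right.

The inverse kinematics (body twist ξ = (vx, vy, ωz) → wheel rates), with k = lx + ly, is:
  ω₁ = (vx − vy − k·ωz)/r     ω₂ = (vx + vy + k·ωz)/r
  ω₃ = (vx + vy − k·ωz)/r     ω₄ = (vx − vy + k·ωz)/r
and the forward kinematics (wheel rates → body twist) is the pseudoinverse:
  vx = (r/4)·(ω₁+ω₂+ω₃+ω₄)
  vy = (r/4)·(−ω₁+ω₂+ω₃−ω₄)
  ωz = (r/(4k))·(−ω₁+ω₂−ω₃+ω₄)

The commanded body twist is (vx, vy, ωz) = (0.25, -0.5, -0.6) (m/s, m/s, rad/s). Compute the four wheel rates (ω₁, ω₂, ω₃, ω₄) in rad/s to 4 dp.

(9.1200, -4.1200, -0.8800, 5.8800)

k = lx + ly = 0.12 + 0.15 = 0.2700;  k·ωz = 0.2700·-0.6 = -0.1620
ω₁ (FL) = (vx − vy − k·ωz)/r = 0.9120/0.1 = 9.1200
ω₂ (FR) = (vx + vy + k·ωz)/r = -0.4120/0.1 = -4.1200
ω₃ (RL) = (vx + vy − k·ωz)/r = -0.0880/0.1 = -0.8800
ω₄ (RR) = (vx − vy + k·ωz)/r = 0.5880/0.1 = 5.8800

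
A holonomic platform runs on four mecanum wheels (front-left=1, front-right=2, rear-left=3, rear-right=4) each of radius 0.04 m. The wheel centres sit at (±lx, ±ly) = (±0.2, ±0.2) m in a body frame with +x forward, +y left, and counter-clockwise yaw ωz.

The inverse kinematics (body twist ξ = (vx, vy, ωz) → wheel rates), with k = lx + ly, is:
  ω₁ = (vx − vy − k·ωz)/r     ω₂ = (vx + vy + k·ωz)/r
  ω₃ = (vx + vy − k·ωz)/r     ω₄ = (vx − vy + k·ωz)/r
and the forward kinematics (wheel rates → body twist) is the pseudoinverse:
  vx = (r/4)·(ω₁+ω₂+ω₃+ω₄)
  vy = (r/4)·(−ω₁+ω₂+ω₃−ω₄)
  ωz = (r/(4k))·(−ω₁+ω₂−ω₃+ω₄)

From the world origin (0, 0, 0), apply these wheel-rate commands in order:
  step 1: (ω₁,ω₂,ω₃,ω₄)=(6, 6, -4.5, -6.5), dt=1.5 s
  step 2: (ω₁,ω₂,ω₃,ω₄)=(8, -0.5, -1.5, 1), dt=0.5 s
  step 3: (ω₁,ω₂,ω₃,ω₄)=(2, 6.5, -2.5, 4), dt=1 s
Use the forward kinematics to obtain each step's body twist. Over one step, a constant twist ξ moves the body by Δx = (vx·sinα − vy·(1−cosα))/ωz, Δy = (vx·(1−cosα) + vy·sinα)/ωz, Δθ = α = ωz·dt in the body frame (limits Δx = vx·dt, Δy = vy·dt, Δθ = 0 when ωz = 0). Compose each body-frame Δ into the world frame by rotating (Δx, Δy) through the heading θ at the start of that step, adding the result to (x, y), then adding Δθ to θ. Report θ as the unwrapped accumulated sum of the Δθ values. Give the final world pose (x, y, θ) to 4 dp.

(0.1441, -0.0503, 0.1250)

step 1: ξ=(vx,vy,ωz)=(0.0100, 0.0200, -0.0500), dt=1.5 → body Δ=(0.0161, 0.0294, -0.0750) → world pose (0.0161, 0.0294, -0.0750)
step 2: ξ=(vx,vy,ωz)=(0.0700, -0.1100, -0.1500), dt=0.5 → body Δ=(0.0329, -0.0563, -0.0750) → world pose (0.0447, -0.0292, -0.1500)
step 3: ξ=(vx,vy,ωz)=(0.1000, -0.0200, 0.2750), dt=1.0 → body Δ=(0.1015, -0.0061, 0.2750) → world pose (0.1441, -0.0503, 0.1250)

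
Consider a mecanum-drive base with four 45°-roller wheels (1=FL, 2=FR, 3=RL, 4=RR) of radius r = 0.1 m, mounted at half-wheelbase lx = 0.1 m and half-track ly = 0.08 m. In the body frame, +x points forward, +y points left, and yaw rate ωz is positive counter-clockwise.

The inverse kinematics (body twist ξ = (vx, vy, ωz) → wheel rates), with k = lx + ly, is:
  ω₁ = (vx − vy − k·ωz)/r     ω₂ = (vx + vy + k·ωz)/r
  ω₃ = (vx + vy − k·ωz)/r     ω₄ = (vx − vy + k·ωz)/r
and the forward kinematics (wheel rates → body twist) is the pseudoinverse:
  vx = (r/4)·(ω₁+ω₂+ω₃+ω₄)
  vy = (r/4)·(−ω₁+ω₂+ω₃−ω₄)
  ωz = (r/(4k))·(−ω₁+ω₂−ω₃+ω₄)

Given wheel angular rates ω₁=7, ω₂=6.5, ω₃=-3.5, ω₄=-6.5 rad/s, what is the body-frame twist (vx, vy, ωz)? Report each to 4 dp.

(0.0875, 0.0625, -0.4861)

k = lx + ly = 0.1 + 0.08 = 0.1800
ω₁+ω₂+ω₃+ω₄ = 3.5000  →  vx = (0.1/4)·3.5000 = 0.0875
−ω₁+ω₂+ω₃−ω₄ = 2.5000  →  vy = (0.1/4)·2.5000 = 0.0625
−ω₁+ω₂−ω₃+ω₄ = -3.5000  →  ωz = (0.1/0.7200)·-3.5000 = -0.4861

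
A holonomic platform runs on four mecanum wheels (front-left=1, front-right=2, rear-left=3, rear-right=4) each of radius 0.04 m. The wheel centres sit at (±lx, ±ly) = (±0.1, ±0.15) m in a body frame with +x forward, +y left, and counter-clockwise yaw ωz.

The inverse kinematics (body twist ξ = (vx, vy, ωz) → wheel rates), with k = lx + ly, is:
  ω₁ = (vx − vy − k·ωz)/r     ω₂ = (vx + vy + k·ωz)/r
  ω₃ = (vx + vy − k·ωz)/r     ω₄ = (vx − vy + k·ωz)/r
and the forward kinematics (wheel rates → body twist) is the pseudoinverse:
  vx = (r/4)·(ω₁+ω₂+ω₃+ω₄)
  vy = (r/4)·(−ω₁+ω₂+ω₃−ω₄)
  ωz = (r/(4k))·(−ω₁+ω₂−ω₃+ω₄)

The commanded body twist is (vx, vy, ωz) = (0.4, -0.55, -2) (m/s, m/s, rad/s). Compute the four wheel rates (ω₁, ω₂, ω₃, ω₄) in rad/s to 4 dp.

k = lx + ly = 0.1 + 0.15 = 0.2500;  k·ωz = 0.2500·-2 = -0.5000
ω₁ (FL) = (vx − vy − k·ωz)/r = 1.4500/0.04 = 36.2500
ω₂ (FR) = (vx + vy + k·ωz)/r = -0.6500/0.04 = -16.2500
ω₃ (RL) = (vx + vy − k·ωz)/r = 0.3500/0.04 = 8.7500
ω₄ (RR) = (vx − vy + k·ωz)/r = 0.4500/0.04 = 11.2500

(36.2500, -16.2500, 8.7500, 11.2500)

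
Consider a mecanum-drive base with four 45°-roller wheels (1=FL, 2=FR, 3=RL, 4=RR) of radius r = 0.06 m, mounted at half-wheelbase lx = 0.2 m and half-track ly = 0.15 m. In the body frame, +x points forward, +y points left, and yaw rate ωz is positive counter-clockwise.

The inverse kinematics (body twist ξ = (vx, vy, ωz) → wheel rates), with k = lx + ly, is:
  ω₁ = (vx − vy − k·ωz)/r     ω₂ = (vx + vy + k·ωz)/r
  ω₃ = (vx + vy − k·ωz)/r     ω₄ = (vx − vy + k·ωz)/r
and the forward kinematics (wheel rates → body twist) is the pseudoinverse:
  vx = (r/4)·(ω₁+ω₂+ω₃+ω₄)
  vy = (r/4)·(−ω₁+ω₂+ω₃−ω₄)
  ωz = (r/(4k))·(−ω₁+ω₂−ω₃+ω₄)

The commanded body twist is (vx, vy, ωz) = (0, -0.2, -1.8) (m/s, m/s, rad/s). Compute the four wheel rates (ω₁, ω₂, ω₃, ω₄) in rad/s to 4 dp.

k = lx + ly = 0.2 + 0.15 = 0.3500;  k·ωz = 0.3500·-1.8 = -0.6300
ω₁ (FL) = (vx − vy − k·ωz)/r = 0.8300/0.06 = 13.8333
ω₂ (FR) = (vx + vy + k·ωz)/r = -0.8300/0.06 = -13.8333
ω₃ (RL) = (vx + vy − k·ωz)/r = 0.4300/0.06 = 7.1667
ω₄ (RR) = (vx − vy + k·ωz)/r = -0.4300/0.06 = -7.1667

(13.8333, -13.8333, 7.1667, -7.1667)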